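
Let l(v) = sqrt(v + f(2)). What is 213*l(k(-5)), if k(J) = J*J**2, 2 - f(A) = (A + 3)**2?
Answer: 426*I*sqrt(37) ≈ 2591.3*I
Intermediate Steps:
f(A) = 2 - (3 + A)**2 (f(A) = 2 - (A + 3)**2 = 2 - (3 + A)**2)
k(J) = J**3
l(v) = sqrt(-23 + v) (l(v) = sqrt(v + (2 - (3 + 2)**2)) = sqrt(v + (2 - 1*5**2)) = sqrt(v + (2 - 1*25)) = sqrt(v + (2 - 25)) = sqrt(v - 23) = sqrt(-23 + v))
213*l(k(-5)) = 213*sqrt(-23 + (-5)**3) = 213*sqrt(-23 - 125) = 213*sqrt(-148) = 213*(2*I*sqrt(37)) = 426*I*sqrt(37)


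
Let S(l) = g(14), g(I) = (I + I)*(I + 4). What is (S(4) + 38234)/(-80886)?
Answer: -19369/40443 ≈ -0.47892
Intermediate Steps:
g(I) = 2*I*(4 + I) (g(I) = (2*I)*(4 + I) = 2*I*(4 + I))
S(l) = 504 (S(l) = 2*14*(4 + 14) = 2*14*18 = 504)
(S(4) + 38234)/(-80886) = (504 + 38234)/(-80886) = 38738*(-1/80886) = -19369/40443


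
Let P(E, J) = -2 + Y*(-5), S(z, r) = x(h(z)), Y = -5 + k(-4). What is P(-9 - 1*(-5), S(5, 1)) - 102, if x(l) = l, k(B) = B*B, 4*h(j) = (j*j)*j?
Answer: -159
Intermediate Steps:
h(j) = j³/4 (h(j) = ((j*j)*j)/4 = (j²*j)/4 = j³/4)
k(B) = B²
Y = 11 (Y = -5 + (-4)² = -5 + 16 = 11)
S(z, r) = z³/4
P(E, J) = -57 (P(E, J) = -2 + 11*(-5) = -2 - 55 = -57)
P(-9 - 1*(-5), S(5, 1)) - 102 = -57 - 102 = -159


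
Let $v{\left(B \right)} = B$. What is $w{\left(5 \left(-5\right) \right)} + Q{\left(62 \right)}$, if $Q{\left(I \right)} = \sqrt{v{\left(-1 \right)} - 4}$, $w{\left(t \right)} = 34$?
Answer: $34 + i \sqrt{5} \approx 34.0 + 2.2361 i$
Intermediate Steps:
$Q{\left(I \right)} = i \sqrt{5}$ ($Q{\left(I \right)} = \sqrt{-1 - 4} = \sqrt{-5} = i \sqrt{5}$)
$w{\left(5 \left(-5\right) \right)} + Q{\left(62 \right)} = 34 + i \sqrt{5}$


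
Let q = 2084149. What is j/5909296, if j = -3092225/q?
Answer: -3092225/12315853349104 ≈ -2.5108e-7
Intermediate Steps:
j = -3092225/2084149 ≈ -1.4837
j/5909296 = -3092225/2084149/5909296 = -3092225/2084149*1/5909296 = -3092225/12315853349104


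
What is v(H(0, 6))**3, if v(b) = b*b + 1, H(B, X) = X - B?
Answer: 50653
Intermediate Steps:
v(b) = 1 + b**2 (v(b) = b**2 + 1 = 1 + b**2)
v(H(0, 6))**3 = (1 + (6 - 1*0)**2)**3 = (1 + (6 + 0)**2)**3 = (1 + 6**2)**3 = (1 + 36)**3 = 37**3 = 50653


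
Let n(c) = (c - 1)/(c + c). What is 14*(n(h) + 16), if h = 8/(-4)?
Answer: 469/2 ≈ 234.50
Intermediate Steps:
h = -2 (h = 8*(-¼) = -2)
n(c) = (-1 + c)/(2*c) (n(c) = (-1 + c)/((2*c)) = (-1 + c)*(1/(2*c)) = (-1 + c)/(2*c))
14*(n(h) + 16) = 14*((½)*(-1 - 2)/(-2) + 16) = 14*((½)*(-½)*(-3) + 16) = 14*(¾ + 16) = 14*(67/4) = 469/2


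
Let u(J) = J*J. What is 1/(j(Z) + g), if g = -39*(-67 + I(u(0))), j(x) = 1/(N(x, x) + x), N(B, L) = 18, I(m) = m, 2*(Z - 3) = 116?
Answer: 79/206428 ≈ 0.00038270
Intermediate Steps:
u(J) = J**2
Z = 61 (Z = 3 + (1/2)*116 = 3 + 58 = 61)
j(x) = 1/(18 + x)
g = 2613 (g = -39*(-67 + 0**2) = -39*(-67 + 0) = -39*(-67) = 2613)
1/(j(Z) + g) = 1/(1/(18 + 61) + 2613) = 1/(1/79 + 2613) = 1/(206428/79) = 79/206428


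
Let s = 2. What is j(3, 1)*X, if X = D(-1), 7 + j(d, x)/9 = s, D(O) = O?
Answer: 45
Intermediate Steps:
j(d, x) = -45 (j(d, x) = -63 + 9*2 = -63 + 18 = -45)
X = -1
j(3, 1)*X = -45*(-1) = 45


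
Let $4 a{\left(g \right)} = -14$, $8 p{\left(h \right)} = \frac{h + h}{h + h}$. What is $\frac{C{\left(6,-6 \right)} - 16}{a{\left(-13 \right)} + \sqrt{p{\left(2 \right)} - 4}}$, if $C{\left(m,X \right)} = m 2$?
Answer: $\frac{112}{129} + \frac{8 i \sqrt{62}}{129} \approx 0.86822 + 0.48831 i$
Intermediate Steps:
$C{\left(m,X \right)} = 2 m$
$p{\left(h \right)} = \frac{1}{8}$ ($p{\left(h \right)} = \frac{\left(h + h\right) \frac{1}{h + h}}{8} = \frac{2 h \frac{1}{2 h}}{8} = \frac{1}{8} \cdot 1 = \frac{1}{8}$)
$a{\left(g \right)} = - \frac{7}{2}$ ($a{\left(g \right)} = \frac{1}{4} \left(-14\right) = - \frac{7}{2}$)
$\frac{C{\left(6,-6 \right)} - 16}{a{\left(-13 \right)} + \sqrt{p{\left(2 \right)} - 4}} = \frac{2 \cdot 6 - 16}{- \frac{7}{2} + \sqrt{\frac{1}{8} - 4}} = \frac{12 - 16}{- \frac{7}{2} + \sqrt{- \frac{31}{8}}} = \frac{1}{- \frac{7}{2} + \frac{i \sqrt{62}}{4}} \left(-4\right) = - \frac{4}{- \frac{7}{2} + \frac{i \sqrt{62}}{4}}$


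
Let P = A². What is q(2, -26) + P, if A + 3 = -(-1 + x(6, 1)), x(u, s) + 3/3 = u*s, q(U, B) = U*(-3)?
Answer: 43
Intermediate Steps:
q(U, B) = -3*U
x(u, s) = -1 + s*u (x(u, s) = -1 + u*s = -1 + s*u)
A = -7 (A = -3 - (-1 + (-1 + 1*6)) = -3 - (-1 + (-1 + 6)) = -3 - (-1 + 5) = -3 - 1*4 = -3 - 4 = -7)
P = 49 (P = (-7)² = 49)
q(2, -26) + P = -3*2 + 49 = -6 + 49 = 43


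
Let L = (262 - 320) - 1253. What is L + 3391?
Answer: 2080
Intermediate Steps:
L = -1311 (L = -58 - 1253 = -1311)
L + 3391 = -1311 + 3391 = 2080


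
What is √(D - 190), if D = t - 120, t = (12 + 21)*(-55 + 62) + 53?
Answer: I*√26 ≈ 5.099*I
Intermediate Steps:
t = 284 (t = 33*7 + 53 = 231 + 53 = 284)
D = 164 (D = 284 - 120 = 164)
√(D - 190) = √(164 - 190) = √(-26) = I*√26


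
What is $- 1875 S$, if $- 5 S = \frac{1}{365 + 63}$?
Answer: $\frac{375}{428} \approx 0.87617$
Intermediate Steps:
$S = - \frac{1}{2140}$ ($S = - \frac{1}{5 \left(365 + 63\right)} = - \frac{1}{5 \cdot 428} = \left(- \frac{1}{5}\right) \frac{1}{428} = - \frac{1}{2140} \approx -0.00046729$)
$- 1875 S = \left(-1875\right) \left(- \frac{1}{2140}\right) = \frac{375}{428}$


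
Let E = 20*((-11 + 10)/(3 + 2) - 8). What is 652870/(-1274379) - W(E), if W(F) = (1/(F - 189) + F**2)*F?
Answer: 1984288245071662/449855787 ≈ 4.4109e+6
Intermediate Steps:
E = -164 (E = 20*(-1/5 - 8) = 20*(-41/5) = -164)
W(F) = F*(F**2 + 1/(-189 + F)) (W(F) = (1/(-189 + F) + F**2)*F = (F**2 + 1/(-189 + F))*F = F*(F**2 + 1/(-189 + F)))
652870/(-1274379) - W(E) = 652870/(-1274379) - (-164 + (-164)**4 - 189*(-164)**3)/(-189 - 164) = 652870*(-1/1274379) - (-164 + 723394816 - 189*(-4410944))/(-353) = -652870/1274379 - (-1)*(-164 + 723394816 + 833668416)/353 = -652870/1274379 - (-1)*1557063068/353 = -652870/1274379 - 1*(-1557063068/353) = -652870/1274379 + 1557063068/353 = 1984288245071662/449855787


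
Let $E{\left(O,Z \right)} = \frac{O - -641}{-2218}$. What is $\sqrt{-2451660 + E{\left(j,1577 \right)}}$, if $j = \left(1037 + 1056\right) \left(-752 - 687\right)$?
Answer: $\frac{i \sqrt{3013580349823}}{1109} \approx 1565.3 i$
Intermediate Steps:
$j = -3011827$ ($j = 2093 \left(-1439\right) = -3011827$)
$E{\left(O,Z \right)} = - \frac{641}{2218} - \frac{O}{2218}$ ($E{\left(O,Z \right)} = \left(O + 641\right) \left(- \frac{1}{2218}\right) = \left(641 + O\right) \left(- \frac{1}{2218}\right) = - \frac{641}{2218} - \frac{O}{2218}$)
$\sqrt{-2451660 + E{\left(j,1577 \right)}} = \sqrt{-2451660 - - \frac{1505593}{1109}} = \sqrt{-2451660 + \left(- \frac{641}{2218} + \frac{3011827}{2218}\right)} = \sqrt{-2451660 + \frac{1505593}{1109}} = \sqrt{- \frac{2717385347}{1109}} = \frac{i \sqrt{3013580349823}}{1109}$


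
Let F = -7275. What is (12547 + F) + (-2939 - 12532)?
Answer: -10199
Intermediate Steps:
(12547 + F) + (-2939 - 12532) = (12547 - 7275) + (-2939 - 12532) = 5272 - 15471 = -10199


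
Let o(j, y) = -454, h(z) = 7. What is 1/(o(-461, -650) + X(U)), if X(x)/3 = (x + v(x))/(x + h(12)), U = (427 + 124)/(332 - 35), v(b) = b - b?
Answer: -2630/1192367 ≈ -0.0022057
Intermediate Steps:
v(b) = 0
U = 551/297 ≈ 1.8552
X(x) = 3*x/(7 + x) (X(x) = 3*((x + 0)/(x + 7)) = 3*(x/(7 + x)) = 3*x/(7 + x))
1/(o(-461, -650) + X(U)) = 1/(-454 + 3*(551/297)/(7 + 551/297)) = 1/(-454 + 3*(551/297)/(2630/297)) = 1/(-454 + 3*(551/297)*(297/2630)) = 1/(-454 + 1653/2630) = 1/(-1192367/2630) = -2630/1192367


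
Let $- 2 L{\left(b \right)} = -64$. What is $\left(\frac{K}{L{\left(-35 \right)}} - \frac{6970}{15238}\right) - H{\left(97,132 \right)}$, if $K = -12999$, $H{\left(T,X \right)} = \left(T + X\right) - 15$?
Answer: $- \frac{151325813}{243808} \approx -620.68$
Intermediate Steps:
$H{\left(T,X \right)} = -15 + T + X$
$L{\left(b \right)} = 32$ ($L{\left(b \right)} = \left(- \frac{1}{2}\right) \left(-64\right) = 32$)
$\left(\frac{K}{L{\left(-35 \right)}} - \frac{6970}{15238}\right) - H{\left(97,132 \right)} = \left(- \frac{12999}{32} - \frac{6970}{15238}\right) - \left(-15 + 97 + 132\right) = \left(\left(-12999\right) \frac{1}{32} - \frac{3485}{7619}\right) - 214 = \left(- \frac{12999}{32} - \frac{3485}{7619}\right) - 214 = - \frac{99150901}{243808} - 214 = - \frac{151325813}{243808}$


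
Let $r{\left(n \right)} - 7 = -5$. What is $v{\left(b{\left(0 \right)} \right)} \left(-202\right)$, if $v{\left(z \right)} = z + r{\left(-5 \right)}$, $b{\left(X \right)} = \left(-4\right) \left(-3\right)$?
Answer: $-2828$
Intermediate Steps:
$r{\left(n \right)} = 2$ ($r{\left(n \right)} = 7 - 5 = 2$)
$b{\left(X \right)} = 12$
$v{\left(z \right)} = 2 + z$ ($v{\left(z \right)} = z + 2 = 2 + z$)
$v{\left(b{\left(0 \right)} \right)} \left(-202\right) = \left(2 + 12\right) \left(-202\right) = 14 \left(-202\right) = -2828$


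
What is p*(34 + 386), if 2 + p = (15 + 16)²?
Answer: 402780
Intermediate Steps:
p = 959 (p = -2 + (15 + 16)² = -2 + 31² = -2 + 961 = 959)
p*(34 + 386) = 959*(34 + 386) = 959*420 = 402780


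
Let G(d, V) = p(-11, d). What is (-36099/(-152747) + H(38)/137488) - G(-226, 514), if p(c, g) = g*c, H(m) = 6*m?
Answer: -1864399590031/750031412 ≈ -2485.8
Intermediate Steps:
p(c, g) = c*g
G(d, V) = -11*d
(-36099/(-152747) + H(38)/137488) - G(-226, 514) = (-36099/(-152747) + (6*38)/137488) - (-11)*(-226) = (-36099*(-1/152747) + 228*(1/137488)) - 1*2486 = (5157/21821 + 57/34372) - 2486 = 178500201/750031412 - 2486 = -1864399590031/750031412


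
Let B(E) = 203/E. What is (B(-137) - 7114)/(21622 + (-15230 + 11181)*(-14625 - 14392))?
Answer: -974821/16099069335 ≈ -6.0551e-5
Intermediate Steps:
(B(-137) - 7114)/(21622 + (-15230 + 11181)*(-14625 - 14392)) = (203/(-137) - 7114)/(21622 + (-15230 + 11181)*(-14625 - 14392)) = (203*(-1/137) - 7114)/(21622 - 4049*(-29017)) = (-203/137 - 7114)/(21622 + 117489833) = -974821/137/117511455 = -974821/137*1/117511455 = -974821/16099069335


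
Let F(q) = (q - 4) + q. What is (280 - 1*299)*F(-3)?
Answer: 190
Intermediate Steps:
F(q) = -4 + 2*q (F(q) = (-4 + q) + q = -4 + 2*q)
(280 - 1*299)*F(-3) = (280 - 1*299)*(-4 + 2*(-3)) = (280 - 299)*(-4 - 6) = -19*(-10) = 190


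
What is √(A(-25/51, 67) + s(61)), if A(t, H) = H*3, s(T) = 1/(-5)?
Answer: 2*√1255/5 ≈ 14.170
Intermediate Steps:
s(T) = -⅕
A(t, H) = 3*H
√(A(-25/51, 67) + s(61)) = √(3*67 - ⅕) = √(201 - ⅕) = √(1004/5) = 2*√1255/5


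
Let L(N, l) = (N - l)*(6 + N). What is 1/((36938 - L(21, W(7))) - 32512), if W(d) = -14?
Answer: 1/3481 ≈ 0.00028727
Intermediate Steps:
L(N, l) = (6 + N)*(N - l)
1/((36938 - L(21, W(7))) - 32512) = 1/((36938 - (21² - 6*(-14) + 6*21 - 1*21*(-14))) - 32512) = 1/((36938 - (441 + 84 + 126 + 294)) - 32512) = 1/((36938 - 1*945) - 32512) = 1/((36938 - 945) - 32512) = 1/(35993 - 32512) = 1/3481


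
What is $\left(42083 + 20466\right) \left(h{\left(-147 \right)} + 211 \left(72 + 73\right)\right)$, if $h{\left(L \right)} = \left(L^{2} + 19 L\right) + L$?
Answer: $3081413936$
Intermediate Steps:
$h{\left(L \right)} = L^{2} + 20 L$
$\left(42083 + 20466\right) \left(h{\left(-147 \right)} + 211 \left(72 + 73\right)\right) = \left(42083 + 20466\right) \left(- 147 \left(20 - 147\right) + 211 \left(72 + 73\right)\right) = 62549 \left(\left(-147\right) \left(-127\right) + 211 \cdot 145\right) = 62549 \left(18669 + 30595\right) = 62549 \cdot 49264 = 3081413936$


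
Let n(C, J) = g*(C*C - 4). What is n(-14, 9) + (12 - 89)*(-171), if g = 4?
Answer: 13935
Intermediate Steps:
n(C, J) = -16 + 4*C² (n(C, J) = 4*(C*C - 4) = 4*(C² - 4) = 4*(-4 + C²) = -16 + 4*C²)
n(-14, 9) + (12 - 89)*(-171) = (-16 + 4*(-14)²) + (12 - 89)*(-171) = (-16 + 4*196) - 77*(-171) = (-16 + 784) + 13167 = 768 + 13167 = 13935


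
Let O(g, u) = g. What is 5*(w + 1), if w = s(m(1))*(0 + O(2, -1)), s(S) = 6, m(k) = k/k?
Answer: 65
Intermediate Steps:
m(k) = 1
w = 12 (w = 6*(0 + 2) = 6*2 = 12)
5*(w + 1) = 5*(12 + 1) = 5*13 = 65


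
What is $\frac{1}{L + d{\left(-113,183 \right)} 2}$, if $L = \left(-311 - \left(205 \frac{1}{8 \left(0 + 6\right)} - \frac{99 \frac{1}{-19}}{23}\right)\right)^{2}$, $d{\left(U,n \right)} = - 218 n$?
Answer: $\frac{439992576}{8690115390241} \approx 5.0631 \cdot 10^{-5}$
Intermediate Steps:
$L = \frac{43796243044129}{439992576}$ ($L = \left(-311 + \left(99 \left(- \frac{1}{19}\right) \frac{1}{23} - \frac{205}{6 \cdot 8}\right)\right)^{2} = \left(-311 - \left(\frac{99}{437} + \frac{205}{48}\right)\right)^{2} = \left(-311 - \frac{94337}{20976}\right)^{2} = \left(- \frac{6617873}{20976}\right)^{2} = \frac{43796243044129}{439992576} \approx 99539.0$)
$\frac{1}{L + d{\left(-113,183 \right)} 2} = \frac{1}{\frac{43796243044129}{439992576} + \left(-218\right) 183 \cdot 2} = \frac{1}{\frac{43796243044129}{439992576} - 79788} = \frac{1}{\frac{8690115390241}{439992576}} = \frac{439992576}{8690115390241}$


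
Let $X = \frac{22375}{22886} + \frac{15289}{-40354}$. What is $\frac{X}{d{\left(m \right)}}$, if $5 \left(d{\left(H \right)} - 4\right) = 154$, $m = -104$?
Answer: $\frac{345635435}{20087030757} \approx 0.017207$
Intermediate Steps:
$d{\left(H \right)} = \frac{174}{5}$ ($d{\left(H \right)} = 4 + \frac{1}{5} \cdot 154 = 4 + \frac{154}{5} = \frac{174}{5}$)
$X = \frac{138254174}{230885411}$ ($X = 22375 \cdot \frac{1}{22886} + 15289 \left(- \frac{1}{40354}\right) = \frac{22375}{22886} - \frac{15289}{40354} = \frac{138254174}{230885411} \approx 0.5988$)
$\frac{X}{d{\left(m \right)}} = \frac{138254174}{230885411 \cdot \frac{174}{5}} = \frac{138254174}{230885411} \cdot \frac{5}{174} = \frac{345635435}{20087030757}$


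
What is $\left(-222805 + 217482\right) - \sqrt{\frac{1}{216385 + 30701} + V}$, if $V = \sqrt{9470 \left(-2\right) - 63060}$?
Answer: $-5323 - \frac{\sqrt{27454 + 135669980880 i \sqrt{205}}}{82362} \approx -5335.0 - 11.966 i$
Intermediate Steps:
$V = 20 i \sqrt{205}$ ($V = \sqrt{-18940 - 63060} = \sqrt{-82000} = 20 i \sqrt{205} \approx 286.36 i$)
$\left(-222805 + 217482\right) - \sqrt{\frac{1}{216385 + 30701} + V} = \left(-222805 + 217482\right) - \sqrt{\frac{1}{216385 + 30701} + 20 i \sqrt{205}} = -5323 - \sqrt{\frac{1}{247086} + 20 i \sqrt{205}}$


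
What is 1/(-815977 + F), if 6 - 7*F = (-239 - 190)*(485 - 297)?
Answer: -7/5631181 ≈ -1.2431e-6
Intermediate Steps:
F = 80658/7 (F = 6/7 - (-239 - 190)*(485 - 297)/7 = 6/7 - (-429)*188/7 = 6/7 - ⅐*(-80652) = 6/7 + 80652/7 = 80658/7 ≈ 11523.)
1/(-815977 + F) = 1/(-815977 + 80658/7) = 1/(-5631181/7) = -7/5631181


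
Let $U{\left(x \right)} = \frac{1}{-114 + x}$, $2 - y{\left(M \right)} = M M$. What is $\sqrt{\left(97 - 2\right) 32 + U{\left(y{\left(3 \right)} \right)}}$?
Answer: $\frac{3 \sqrt{40871}}{11} \approx 55.136$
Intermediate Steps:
$y{\left(M \right)} = 2 - M^{2}$ ($y{\left(M \right)} = 2 - M M = 2 - M^{2}$)
$\sqrt{\left(97 - 2\right) 32 + U{\left(y{\left(3 \right)} \right)}} = \sqrt{\left(97 - 2\right) 32 + \frac{1}{-114 + \left(2 - 3^{2}\right)}} = \sqrt{95 \cdot 32 + \frac{1}{-114 + \left(2 - 9\right)}} = \sqrt{3040 + \frac{1}{-114 + \left(2 - 9\right)}} = \sqrt{3040 + \frac{1}{-114 - 7}} = \sqrt{3040 + \frac{1}{-121}} = \sqrt{3040 - \frac{1}{121}} = \sqrt{\frac{367839}{121}} = \frac{3 \sqrt{40871}}{11}$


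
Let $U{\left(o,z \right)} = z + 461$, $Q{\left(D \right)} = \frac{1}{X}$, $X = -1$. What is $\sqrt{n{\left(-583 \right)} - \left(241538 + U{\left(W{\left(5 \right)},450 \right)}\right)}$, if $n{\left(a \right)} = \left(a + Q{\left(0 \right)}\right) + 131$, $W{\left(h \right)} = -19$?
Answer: $i \sqrt{242902} \approx 492.85 i$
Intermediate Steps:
$Q{\left(D \right)} = -1$ ($Q{\left(D \right)} = \frac{1}{-1} = -1$)
$n{\left(a \right)} = 130 + a$ ($n{\left(a \right)} = \left(a - 1\right) + 131 = \left(-1 + a\right) + 131 = 130 + a$)
$U{\left(o,z \right)} = 461 + z$
$\sqrt{n{\left(-583 \right)} - \left(241538 + U{\left(W{\left(5 \right)},450 \right)}\right)} = \sqrt{\left(130 - 583\right) - 242449} = \sqrt{-453 - 242449} = \sqrt{-242902} = i \sqrt{242902}$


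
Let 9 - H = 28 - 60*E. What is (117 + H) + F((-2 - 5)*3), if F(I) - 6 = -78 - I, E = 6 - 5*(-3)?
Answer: 1307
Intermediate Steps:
E = 21 (E = 6 + 15 = 21)
F(I) = -72 - I (F(I) = 6 + (-78 - I) = -72 - I)
H = 1241 (H = 9 - (28 - 60*21) = 9 - (28 - 1260) = 9 - 1*(-1232) = 9 + 1232 = 1241)
(117 + H) + F((-2 - 5)*3) = (117 + 1241) + (-72 - (-2 - 5)*3) = 1358 + (-72 - (-7)*3) = 1358 + (-72 - 1*(-21)) = 1358 + (-72 + 21) = 1358 - 51 = 1307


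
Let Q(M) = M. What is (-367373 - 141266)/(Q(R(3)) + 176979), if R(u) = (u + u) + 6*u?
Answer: -508639/177003 ≈ -2.8736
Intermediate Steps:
R(u) = 8*u (R(u) = 2*u + 6*u = 8*u)
(-367373 - 141266)/(Q(R(3)) + 176979) = (-367373 - 141266)/(8*3 + 176979) = -508639/(24 + 176979) = -508639/177003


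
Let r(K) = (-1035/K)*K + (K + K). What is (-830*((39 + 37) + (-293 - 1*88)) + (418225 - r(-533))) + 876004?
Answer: 1549480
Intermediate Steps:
r(K) = -1035 + 2*K
(-830*((39 + 37) + (-293 - 1*88)) + (418225 - r(-533))) + 876004 = (-830*((39 + 37) + (-293 - 1*88)) + (418225 - (-1035 + 2*(-533)))) + 876004 = (-830*(76 + (-293 - 88)) + (418225 - (-1035 - 1066))) + 876004 = (-830*(76 - 381) + (418225 - 1*(-2101))) + 876004 = (-830*(-305) + (418225 + 2101)) + 876004 = (253150 + 420326) + 876004 = 673476 + 876004 = 1549480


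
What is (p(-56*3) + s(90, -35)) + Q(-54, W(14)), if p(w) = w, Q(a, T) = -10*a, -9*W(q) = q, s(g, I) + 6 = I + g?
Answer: 421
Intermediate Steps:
s(g, I) = -6 + I + g (s(g, I) = -6 + (I + g) = -6 + I + g)
W(q) = -q/9
(p(-56*3) + s(90, -35)) + Q(-54, W(14)) = (-56*3 + (-6 - 35 + 90)) - 10*(-54) = (-168 + 49) + 540 = -119 + 540 = 421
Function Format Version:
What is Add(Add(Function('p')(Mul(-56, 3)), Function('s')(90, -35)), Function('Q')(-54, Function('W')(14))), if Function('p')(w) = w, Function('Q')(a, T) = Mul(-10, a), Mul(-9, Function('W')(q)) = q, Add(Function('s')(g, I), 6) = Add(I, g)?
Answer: 421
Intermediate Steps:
Function('s')(g, I) = Add(-6, I, g) (Function('s')(g, I) = Add(-6, Add(I, g)) = Add(-6, I, g))
Function('W')(q) = Mul(Rational(-1, 9), q)
Add(Add(Function('p')(Mul(-56, 3)), Function('s')(90, -35)), Function('Q')(-54, Function('W')(14))) = Add(Add(Mul(-56, 3), Add(-6, -35, 90)), Mul(-10, -54)) = Add(Add(-168, 49), 540) = Add(-119, 540) = 421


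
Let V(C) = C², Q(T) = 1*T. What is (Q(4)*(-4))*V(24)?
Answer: -9216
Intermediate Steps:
Q(T) = T
(Q(4)*(-4))*V(24) = (4*(-4))*24² = -16*576 = -9216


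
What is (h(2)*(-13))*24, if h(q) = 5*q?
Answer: -3120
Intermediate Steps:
(h(2)*(-13))*24 = ((5*2)*(-13))*24 = (10*(-13))*24 = -130*24 = -3120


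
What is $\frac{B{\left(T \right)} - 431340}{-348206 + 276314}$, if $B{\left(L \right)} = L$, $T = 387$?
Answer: $\frac{143651}{23964} \approx 5.9944$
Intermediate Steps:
$\frac{B{\left(T \right)} - 431340}{-348206 + 276314} = \frac{387 - 431340}{-348206 + 276314} = - \frac{430953}{-71892} = \left(-430953\right) \left(- \frac{1}{71892}\right) = \frac{143651}{23964}$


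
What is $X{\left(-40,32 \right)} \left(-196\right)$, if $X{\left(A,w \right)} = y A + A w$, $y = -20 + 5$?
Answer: $133280$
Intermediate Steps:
$y = -15$
$X{\left(A,w \right)} = - 15 A + A w$
$X{\left(-40,32 \right)} \left(-196\right) = - 40 \left(-15 + 32\right) \left(-196\right) = \left(-40\right) 17 \left(-196\right) = \left(-680\right) \left(-196\right) = 133280$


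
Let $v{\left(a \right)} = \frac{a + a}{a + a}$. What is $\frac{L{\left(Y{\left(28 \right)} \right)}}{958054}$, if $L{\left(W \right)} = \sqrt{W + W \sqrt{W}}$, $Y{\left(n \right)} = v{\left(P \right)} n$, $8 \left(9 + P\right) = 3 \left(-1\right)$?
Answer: $\frac{\sqrt{7 + 14 \sqrt{7}}}{479027} \approx 1.3854 \cdot 10^{-5}$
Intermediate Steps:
$P = - \frac{75}{8}$ ($P = -9 + \frac{3 \left(-1\right)}{8} = -9 + \frac{1}{8} \left(-3\right) = -9 - \frac{3}{8} = - \frac{75}{8} \approx -9.375$)
$v{\left(a \right)} = 1$ ($v{\left(a \right)} = \frac{2 a}{2 a} = 2 a \frac{1}{2 a} = 1$)
$Y{\left(n \right)} = n$ ($Y{\left(n \right)} = 1 n = n$)
$L{\left(W \right)} = \sqrt{W + W^{\frac{3}{2}}}$
$\frac{L{\left(Y{\left(28 \right)} \right)}}{958054} = \frac{\sqrt{28 + 28^{\frac{3}{2}}}}{958054} = \sqrt{28 + 56 \sqrt{7}} \cdot \frac{1}{958054} = \frac{\sqrt{28 + 56 \sqrt{7}}}{958054}$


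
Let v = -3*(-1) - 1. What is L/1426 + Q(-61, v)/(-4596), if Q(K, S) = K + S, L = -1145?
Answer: -2589143/3276948 ≈ -0.79011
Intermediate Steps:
v = 2 (v = 3 - 1 = 2)
L/1426 + Q(-61, v)/(-4596) = -1145/1426 + (-61 + 2)/(-4596) = -1145*1/1426 - 59*(-1/4596) = -1145/1426 + 59/4596 = -2589143/3276948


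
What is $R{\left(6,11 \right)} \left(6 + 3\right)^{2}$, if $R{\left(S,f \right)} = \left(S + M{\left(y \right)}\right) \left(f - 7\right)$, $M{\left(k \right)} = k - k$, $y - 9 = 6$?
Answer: $1944$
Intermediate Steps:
$y = 15$ ($y = 9 + 6 = 15$)
$M{\left(k \right)} = 0$
$R{\left(S,f \right)} = S \left(-7 + f\right)$ ($R{\left(S,f \right)} = \left(S + 0\right) \left(f - 7\right) = S \left(-7 + f\right)$)
$R{\left(6,11 \right)} \left(6 + 3\right)^{2} = 6 \left(-7 + 11\right) \left(6 + 3\right)^{2} = 6 \cdot 4 \cdot 9^{2} = 24 \cdot 81 = 1944$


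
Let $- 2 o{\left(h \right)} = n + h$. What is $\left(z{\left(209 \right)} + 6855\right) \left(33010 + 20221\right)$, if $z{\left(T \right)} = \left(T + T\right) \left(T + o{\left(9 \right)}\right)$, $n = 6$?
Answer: $4848385942$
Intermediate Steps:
$o{\left(h \right)} = -3 - \frac{h}{2}$ ($o{\left(h \right)} = - \frac{6 + h}{2} = -3 - \frac{h}{2}$)
$z{\left(T \right)} = 2 T \left(- \frac{15}{2} + T\right)$ ($z{\left(T \right)} = \left(T + T\right) \left(T - \frac{15}{2}\right) = 2 T \left(T - \frac{15}{2}\right) = 2 T \left(- \frac{15}{2} + T\right)$)
$\left(z{\left(209 \right)} + 6855\right) \left(33010 + 20221\right) = \left(209 \left(-15 + 2 \cdot 209\right) + 6855\right) \left(33010 + 20221\right) = \left(209 \left(-15 + 418\right) + 6855\right) 53231 = \left(209 \cdot 403 + 6855\right) 53231 = \left(84227 + 6855\right) 53231 = 91082 \cdot 53231 = 4848385942$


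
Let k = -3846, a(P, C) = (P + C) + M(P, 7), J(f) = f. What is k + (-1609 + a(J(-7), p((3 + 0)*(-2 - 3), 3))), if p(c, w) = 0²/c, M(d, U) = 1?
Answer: -5461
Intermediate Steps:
p(c, w) = 0 (p(c, w) = 0/c = 0)
a(P, C) = 1 + C + P (a(P, C) = (P + C) + 1 = (C + P) + 1 = 1 + C + P)
k + (-1609 + a(J(-7), p((3 + 0)*(-2 - 3), 3))) = -3846 + (-1609 + (1 + 0 - 7)) = -3846 + (-1609 - 6) = -3846 - 1615 = -5461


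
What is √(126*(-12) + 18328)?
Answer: 4*√1051 ≈ 129.68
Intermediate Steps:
√(126*(-12) + 18328) = √(-1512 + 18328) = √16816 = 4*√1051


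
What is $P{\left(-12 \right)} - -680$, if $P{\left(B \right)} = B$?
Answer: $668$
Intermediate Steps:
$P{\left(-12 \right)} - -680 = -12 - -680 = -12 + 680 = 668$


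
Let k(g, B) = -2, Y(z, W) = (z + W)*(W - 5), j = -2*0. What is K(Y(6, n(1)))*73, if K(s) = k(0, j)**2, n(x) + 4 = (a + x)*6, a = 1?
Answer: 292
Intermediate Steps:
j = 0
n(x) = 2 + 6*x (n(x) = -4 + (1 + x)*6 = -4 + (6 + 6*x) = 2 + 6*x)
Y(z, W) = (-5 + W)*(W + z) (Y(z, W) = (W + z)*(-5 + W) = (-5 + W)*(W + z))
K(s) = 4 (K(s) = (-2)**2 = 4)
K(Y(6, n(1)))*73 = 4*73 = 292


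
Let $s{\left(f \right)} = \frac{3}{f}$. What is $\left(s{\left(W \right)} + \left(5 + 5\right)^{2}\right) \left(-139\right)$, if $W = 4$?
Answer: $- \frac{56017}{4} \approx -14004.0$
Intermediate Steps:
$\left(s{\left(W \right)} + \left(5 + 5\right)^{2}\right) \left(-139\right) = \left(\frac{3}{4} + \left(5 + 5\right)^{2}\right) \left(-139\right) = \left(3 \cdot \frac{1}{4} + 10^{2}\right) \left(-139\right) = \left(\frac{3}{4} + 100\right) \left(-139\right) = \frac{403}{4} \left(-139\right) = - \frac{56017}{4}$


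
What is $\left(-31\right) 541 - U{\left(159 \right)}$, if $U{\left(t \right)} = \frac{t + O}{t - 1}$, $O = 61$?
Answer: $- \frac{1325019}{79} \approx -16772.0$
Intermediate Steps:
$U{\left(t \right)} = \frac{61 + t}{-1 + t}$ ($U{\left(t \right)} = \frac{t + 61}{t - 1} = \frac{61 + t}{-1 + t}$)
$\left(-31\right) 541 - U{\left(159 \right)} = \left(-31\right) 541 - \frac{61 + 159}{-1 + 159} = -16771 - \frac{1}{158} \cdot 220 = -16771 - \frac{110}{79} = - \frac{1325019}{79}$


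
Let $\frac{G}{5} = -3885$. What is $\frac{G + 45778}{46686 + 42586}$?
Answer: $\frac{26353}{89272} \approx 0.2952$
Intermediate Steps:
$G = -19425$ ($G = 5 \left(-3885\right) = -19425$)
$\frac{G + 45778}{46686 + 42586} = \frac{-19425 + 45778}{46686 + 42586} = \frac{26353}{89272}$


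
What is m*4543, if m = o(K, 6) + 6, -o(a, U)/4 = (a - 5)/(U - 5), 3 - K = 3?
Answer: 118118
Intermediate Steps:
K = 0 (K = 3 - 1*3 = 3 - 3 = 0)
o(a, U) = -4*(-5 + a)/(-5 + U) (o(a, U) = -4*(a - 5)/(U - 5) = -4*(-5 + a)/(-5 + U))
m = 26 (m = 4*(5 - 1*0)/(-5 + 6) + 6 = 4*(5 + 0)/1 + 6 = 4*1*5 + 6 = 20 + 6 = 26)
m*4543 = 26*4543 = 118118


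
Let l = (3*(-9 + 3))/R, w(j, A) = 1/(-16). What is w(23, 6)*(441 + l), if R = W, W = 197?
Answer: -86859/3152 ≈ -27.557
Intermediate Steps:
R = 197
w(j, A) = -1/16
l = -18/197 (l = (3*(-9 + 3))/197 = (3*(-6))*(1/197) = -18*1/197 = -18/197 ≈ -0.091371)
w(23, 6)*(441 + l) = -(441 - 18/197)/16 = -1/16*86859/197 = -86859/3152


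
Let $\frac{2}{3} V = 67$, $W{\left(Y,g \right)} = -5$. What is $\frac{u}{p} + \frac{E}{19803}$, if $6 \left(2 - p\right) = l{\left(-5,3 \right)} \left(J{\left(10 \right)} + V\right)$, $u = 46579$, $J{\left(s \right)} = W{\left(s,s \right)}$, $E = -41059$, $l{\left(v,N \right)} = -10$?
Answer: $\frac{5494719569}{19149501} \approx 286.94$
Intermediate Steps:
$V = \frac{201}{2}$ ($V = \frac{3}{2} \cdot 67 = \frac{201}{2} \approx 100.5$)
$J{\left(s \right)} = -5$
$p = \frac{967}{6}$ ($p = 2 - \frac{\left(-10\right) \left(-5 + \frac{201}{2}\right)}{6} = 2 - \frac{\left(-10\right) \frac{191}{2}}{6} = 2 - - \frac{955}{6} = 2 + \frac{955}{6} = \frac{967}{6} \approx 161.17$)
$\frac{u}{p} + \frac{E}{19803} = \frac{46579}{\frac{967}{6}} - \frac{41059}{19803} = 46579 \cdot \frac{6}{967} - \frac{41059}{19803} = \frac{279474}{967} - \frac{41059}{19803} = \frac{5494719569}{19149501}$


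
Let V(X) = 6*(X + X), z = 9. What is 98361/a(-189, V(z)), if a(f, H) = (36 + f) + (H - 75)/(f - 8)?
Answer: -6459039/10058 ≈ -642.18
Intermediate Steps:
V(X) = 12*X (V(X) = 6*(2*X) = 12*X)
a(f, H) = 36 + f + (-75 + H)/(-8 + f) (a(f, H) = (36 + f) + (-75 + H)/(-8 + f) = 36 + f + (-75 + H)/(-8 + f))
98361/a(-189, V(z)) = 98361/(((-363 + 12*9 + (-189)**2 + 28*(-189))/(-8 - 189))) = 98361/(((-363 + 108 + 35721 - 5292)/(-197))) = 98361/((-1/197*30174)) = 98361/(-30174/197) = 98361*(-197/30174) = -6459039/10058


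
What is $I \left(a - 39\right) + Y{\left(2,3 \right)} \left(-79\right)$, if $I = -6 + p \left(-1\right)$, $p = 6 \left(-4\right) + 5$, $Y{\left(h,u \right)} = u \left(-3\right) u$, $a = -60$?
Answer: $846$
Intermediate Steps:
$Y{\left(h,u \right)} = - 3 u^{2}$ ($Y{\left(h,u \right)} = - 3 u u = - 3 u^{2}$)
$p = -19$ ($p = -24 + 5 = -19$)
$I = 13$ ($I = -6 - -19 = -6 + 19 = 13$)
$I \left(a - 39\right) + Y{\left(2,3 \right)} \left(-79\right) = 13 \left(-60 - 39\right) + - 3 \cdot 3^{2} \left(-79\right) = 13 \left(-99\right) + \left(-3\right) 9 \left(-79\right) = -1287 - -2133 = -1287 + 2133 = 846$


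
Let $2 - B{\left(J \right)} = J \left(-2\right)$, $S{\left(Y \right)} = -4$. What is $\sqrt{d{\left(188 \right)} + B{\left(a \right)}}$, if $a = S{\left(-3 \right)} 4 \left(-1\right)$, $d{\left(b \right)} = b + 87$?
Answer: $\sqrt{309} \approx 17.578$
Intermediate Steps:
$d{\left(b \right)} = 87 + b$
$a = 16$ ($a = \left(-4\right) 4 \left(-1\right) = \left(-16\right) \left(-1\right) = 16$)
$B{\left(J \right)} = 2 + 2 J$ ($B{\left(J \right)} = 2 - J \left(-2\right) = 2 - - 2 J = 2 + 2 J$)
$\sqrt{d{\left(188 \right)} + B{\left(a \right)}} = \sqrt{\left(87 + 188\right) + \left(2 + 2 \cdot 16\right)} = \sqrt{275 + \left(2 + 32\right)} = \sqrt{275 + 34} = \sqrt{309}$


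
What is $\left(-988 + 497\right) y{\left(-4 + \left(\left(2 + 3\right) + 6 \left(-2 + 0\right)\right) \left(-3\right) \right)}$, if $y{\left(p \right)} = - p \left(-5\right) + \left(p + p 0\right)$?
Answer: $-50082$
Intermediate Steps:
$y{\left(p \right)} = 6 p$ ($y{\left(p \right)} = 5 p + \left(p + 0\right) = 5 p + p = 6 p$)
$\left(-988 + 497\right) y{\left(-4 + \left(\left(2 + 3\right) + 6 \left(-2 + 0\right)\right) \left(-3\right) \right)} = \left(-988 + 497\right) 6 \left(-4 + \left(\left(2 + 3\right) + 6 \left(-2 + 0\right)\right) \left(-3\right)\right) = - 491 \cdot 6 \left(-4 + \left(5 + 6 \left(-2\right)\right) \left(-3\right)\right) = - 491 \cdot 6 \left(-4 + \left(5 - 12\right) \left(-3\right)\right) = - 491 \cdot 6 \left(-4 - -21\right) = - 491 \cdot 6 \left(-4 + 21\right) = - 491 \cdot 6 \cdot 17 = \left(-491\right) 102 = -50082$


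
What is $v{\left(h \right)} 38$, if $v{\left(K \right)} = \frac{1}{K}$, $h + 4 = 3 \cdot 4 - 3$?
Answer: $\frac{38}{5} \approx 7.6$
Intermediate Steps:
$h = 5$ ($h = -4 + \left(3 \cdot 4 - 3\right) = -4 + \left(12 - 3\right) = -4 + 9 = 5$)
$v{\left(h \right)} 38 = \frac{1}{5} \cdot 38 = \frac{38}{5}$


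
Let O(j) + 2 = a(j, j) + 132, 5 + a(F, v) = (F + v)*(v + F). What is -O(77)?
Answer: -23841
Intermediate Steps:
a(F, v) = -5 + (F + v)**2 (a(F, v) = -5 + (F + v)*(v + F) = -5 + (F + v)*(F + v) = -5 + (F + v)**2)
O(j) = 125 + 4*j**2 (O(j) = -2 + ((-5 + (j + j)**2) + 132) = -2 + ((-5 + (2*j)**2) + 132) = -2 + ((-5 + 4*j**2) + 132) = -2 + (127 + 4*j**2) = 125 + 4*j**2)
-O(77) = -(125 + 4*77**2) = -(125 + 4*5929) = -(125 + 23716) = -1*23841 = -23841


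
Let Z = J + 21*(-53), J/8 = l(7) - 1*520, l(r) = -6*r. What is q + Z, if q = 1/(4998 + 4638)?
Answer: -54048323/9636 ≈ -5609.0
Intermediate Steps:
J = -4496 (J = 8*(-6*7 - 1*520) = 8*(-42 - 520) = 8*(-562) = -4496)
q = 1/9636 ≈ 0.00010378
Z = -5609 (Z = -4496 + 21*(-53) = -4496 - 1113 = -5609)
q + Z = 1/9636 - 5609 = -54048323/9636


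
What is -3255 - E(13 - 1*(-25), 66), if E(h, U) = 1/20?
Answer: -65101/20 ≈ -3255.1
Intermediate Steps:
E(h, U) = 1/20
-3255 - E(13 - 1*(-25), 66) = -3255 - 1*1/20 = -3255 - 1/20 = -65101/20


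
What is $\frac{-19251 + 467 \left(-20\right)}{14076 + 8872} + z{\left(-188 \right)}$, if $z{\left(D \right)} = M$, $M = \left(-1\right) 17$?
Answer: $- \frac{418707}{22948} \approx -18.246$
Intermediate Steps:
$M = -17$
$z{\left(D \right)} = -17$
$\frac{-19251 + 467 \left(-20\right)}{14076 + 8872} + z{\left(-188 \right)} = \frac{-19251 + 467 \left(-20\right)}{14076 + 8872} - 17 = \frac{-19251 - 9340}{22948} - 17 = \left(-28591\right) \frac{1}{22948} - 17 = - \frac{28591}{22948} - 17 = - \frac{418707}{22948}$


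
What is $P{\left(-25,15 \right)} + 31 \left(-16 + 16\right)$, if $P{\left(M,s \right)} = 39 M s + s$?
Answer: $-14610$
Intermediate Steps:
$P{\left(M,s \right)} = s + 39 M s$ ($P{\left(M,s \right)} = 39 M s + s = s + 39 M s$)
$P{\left(-25,15 \right)} + 31 \left(-16 + 16\right) = 15 \left(1 + 39 \left(-25\right)\right) + 31 \left(-16 + 16\right) = 15 \left(1 - 975\right) + 31 \cdot 0 = 15 \left(-974\right) + 0 = -14610 + 0 = -14610$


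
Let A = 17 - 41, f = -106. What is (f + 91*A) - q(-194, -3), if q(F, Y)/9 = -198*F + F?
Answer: -346252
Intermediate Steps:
A = -24
q(F, Y) = -1773*F (q(F, Y) = 9*(-198*F + F) = 9*(-197*F) = -1773*F)
(f + 91*A) - q(-194, -3) = (-106 + 91*(-24)) - (-1773)*(-194) = (-106 - 2184) - 1*343962 = -2290 - 343962 = -346252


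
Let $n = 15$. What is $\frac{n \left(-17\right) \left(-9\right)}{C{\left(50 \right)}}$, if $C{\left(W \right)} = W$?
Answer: $\frac{459}{10} \approx 45.9$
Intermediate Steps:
$\frac{n \left(-17\right) \left(-9\right)}{C{\left(50 \right)}} = \frac{15 \left(-17\right) \left(-9\right)}{50} = \left(-255\right) \left(-9\right) \frac{1}{50} = 2295 \cdot \frac{1}{50} = \frac{459}{10}$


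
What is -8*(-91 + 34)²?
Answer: -25992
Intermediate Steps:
-8*(-91 + 34)² = -8*(-57)² = -8*3249 = -25992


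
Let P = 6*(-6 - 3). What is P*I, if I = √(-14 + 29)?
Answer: -54*√15 ≈ -209.14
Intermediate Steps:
I = √15 ≈ 3.8730
P = -54 (P = 6*(-9) = -54)
P*I = -54*√15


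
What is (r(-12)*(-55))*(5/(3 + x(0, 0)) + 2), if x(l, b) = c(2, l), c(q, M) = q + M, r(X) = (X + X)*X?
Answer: -47520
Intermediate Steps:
r(X) = 2*X² (r(X) = (2*X)*X = 2*X²)
c(q, M) = M + q
x(l, b) = 2 + l (x(l, b) = l + 2 = 2 + l)
(r(-12)*(-55))*(5/(3 + x(0, 0)) + 2) = ((2*(-12)²)*(-55))*(5/(3 + (2 + 0)) + 2) = ((2*144)*(-55))*(5/(3 + 2) + 2) = (288*(-55))*(5/5 + 2) = -15840*((⅕)*5 + 2) = -15840*(1 + 2) = -15840*3 = -47520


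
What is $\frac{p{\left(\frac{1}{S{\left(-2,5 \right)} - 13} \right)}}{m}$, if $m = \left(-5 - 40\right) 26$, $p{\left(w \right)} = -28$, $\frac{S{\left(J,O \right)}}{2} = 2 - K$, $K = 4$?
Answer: $\frac{14}{585} \approx 0.023932$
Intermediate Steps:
$S{\left(J,O \right)} = -4$ ($S{\left(J,O \right)} = 2 \left(2 - 4\right) = 2 \left(-2\right) = -4$)
$m = -1170$ ($m = \left(-45\right) 26 = -1170$)
$\frac{p{\left(\frac{1}{S{\left(-2,5 \right)} - 13} \right)}}{m} = - \frac{28}{-1170} = \left(-28\right) \left(- \frac{1}{1170}\right) = \frac{14}{585}$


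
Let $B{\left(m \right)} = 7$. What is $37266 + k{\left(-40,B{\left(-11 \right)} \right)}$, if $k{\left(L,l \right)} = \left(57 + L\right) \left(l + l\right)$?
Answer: $37504$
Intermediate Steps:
$k{\left(L,l \right)} = 2 l \left(57 + L\right)$ ($k{\left(L,l \right)} = \left(57 + L\right) 2 l = 2 l \left(57 + L\right)$)
$37266 + k{\left(-40,B{\left(-11 \right)} \right)} = 37266 + 2 \cdot 7 \left(57 - 40\right) = 37266 + 2 \cdot 7 \cdot 17 = 37266 + 238 = 37504$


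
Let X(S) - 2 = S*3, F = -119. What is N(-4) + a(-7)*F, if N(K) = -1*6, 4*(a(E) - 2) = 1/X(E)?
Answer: -18425/76 ≈ -242.43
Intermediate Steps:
X(S) = 2 + 3*S (X(S) = 2 + S*3 = 2 + 3*S)
a(E) = 2 + 1/(4*(2 + 3*E))
N(K) = -6
N(-4) + a(-7)*F = -6 + ((17 + 24*(-7))/(4*(2 + 3*(-7))))*(-119) = -6 + ((17 - 168)/(4*(2 - 21)))*(-119) = -6 + ((1/4)*(-151)/(-19))*(-119) = -6 + ((1/4)*(-1/19)*(-151))*(-119) = -6 + (151/76)*(-119) = -6 - 17969/76 = -18425/76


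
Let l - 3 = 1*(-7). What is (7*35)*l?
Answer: -980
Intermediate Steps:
l = -4 (l = 3 + 1*(-7) = 3 - 7 = -4)
(7*35)*l = (7*35)*(-4) = 245*(-4) = -980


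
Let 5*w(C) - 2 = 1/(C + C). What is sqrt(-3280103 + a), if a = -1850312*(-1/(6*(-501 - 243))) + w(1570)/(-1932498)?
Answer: I*sqrt(358276347626349871133608546)/10450519740 ≈ 1811.2*I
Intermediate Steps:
w(C) = 2/5 + 1/(10*C) (w(C) = 2/5 + 1/(5*(C + C)) = 2/5 + 1/(5*((2*C))) = 2/5 + (1/(2*C))/5 = 2/5 + 1/(10*C))
a = -389853267960011/940546776600 (a = -1850312*(-1/(6*(-501 - 243))) + ((1/10)*(1 + 4*1570)/1570)/(-1932498) = -1850312/((-744*(-6))) + ((1/10)*(1/1570)*(1 + 6280))*(-1/1932498) = -1850312/4464 + ((1/10)*(1/1570)*6281)*(-1/1932498) = -1850312*1/4464 + (6281/15700)*(-1/1932498) = -231289/558 - 6281/30340218600 = -389853267960011/940546776600 ≈ -414.50)
sqrt(-3280103 + a) = sqrt(-3280103 - 389853267960011/940546776600) = sqrt(-3085480156833949811/940546776600) = I*sqrt(358276347626349871133608546)/10450519740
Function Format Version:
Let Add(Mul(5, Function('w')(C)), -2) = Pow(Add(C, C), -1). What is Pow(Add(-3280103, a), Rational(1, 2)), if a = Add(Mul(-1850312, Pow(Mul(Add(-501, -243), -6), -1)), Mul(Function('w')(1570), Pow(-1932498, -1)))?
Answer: Mul(Rational(1, 10450519740), I, Pow(358276347626349871133608546, Rational(1, 2))) ≈ Mul(1811.2, I)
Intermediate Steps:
Function('w')(C) = Add(Rational(2, 5), Mul(Rational(1, 10), Pow(C, -1))) (Function('w')(C) = Add(Rational(2, 5), Mul(Rational(1, 5), Pow(Add(C, C), -1))) = Add(Rational(2, 5), Mul(Rational(1, 5), Pow(Mul(2, C), -1))) = Add(Rational(2, 5), Mul(Rational(1, 5), Mul(Rational(1, 2), Pow(C, -1)))) = Add(Rational(2, 5), Mul(Rational(1, 10), Pow(C, -1))))
a = Rational(-389853267960011, 940546776600) (a = Add(Mul(-1850312, Pow(Mul(Add(-501, -243), -6), -1)), Mul(Mul(Rational(1, 10), Pow(1570, -1), Add(1, Mul(4, 1570))), Pow(-1932498, -1))) = Add(Mul(-1850312, Pow(Mul(-744, -6), -1)), Mul(Mul(Rational(1, 10), Rational(1, 1570), Add(1, 6280)), Rational(-1, 1932498))) = Add(Mul(-1850312, Pow(4464, -1)), Mul(Mul(Rational(1, 10), Rational(1, 1570), 6281), Rational(-1, 1932498))) = Add(Mul(-1850312, Rational(1, 4464)), Mul(Rational(6281, 15700), Rational(-1, 1932498))) = Add(Rational(-231289, 558), Rational(-6281, 30340218600)) = Rational(-389853267960011, 940546776600) ≈ -414.50)
Pow(Add(-3280103, a), Rational(1, 2)) = Pow(Add(-3280103, Rational(-389853267960011, 940546776600)), Rational(1, 2)) = Pow(Rational(-3085480156833949811, 940546776600), Rational(1, 2)) = Mul(Rational(1, 10450519740), I, Pow(358276347626349871133608546, Rational(1, 2)))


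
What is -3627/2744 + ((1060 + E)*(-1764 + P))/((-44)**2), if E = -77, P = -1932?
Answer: -56684289/30184 ≈ -1878.0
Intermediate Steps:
-3627/2744 + ((1060 + E)*(-1764 + P))/((-44)**2) = -3627/2744 + ((1060 - 77)*(-1764 - 1932))/((-44)**2) = -3627*1/2744 + (983*(-3696))/1936 = -3627/2744 - 3633168*1/1936 = -3627/2744 - 20643/11 = -56684289/30184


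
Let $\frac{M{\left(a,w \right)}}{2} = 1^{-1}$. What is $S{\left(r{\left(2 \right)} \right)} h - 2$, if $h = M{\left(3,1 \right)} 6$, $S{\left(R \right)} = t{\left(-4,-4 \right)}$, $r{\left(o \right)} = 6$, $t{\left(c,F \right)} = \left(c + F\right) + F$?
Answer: $-146$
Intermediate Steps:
$M{\left(a,w \right)} = 2$ ($M{\left(a,w \right)} = \frac{2}{1} = 2 \cdot 1 = 2$)
$t{\left(c,F \right)} = c + 2 F$ ($t{\left(c,F \right)} = \left(F + c\right) + F = c + 2 F$)
$S{\left(R \right)} = -12$ ($S{\left(R \right)} = -4 + 2 \left(-4\right) = -4 - 8 = -12$)
$h = 12$ ($h = 2 \cdot 6 = 12$)
$S{\left(r{\left(2 \right)} \right)} h - 2 = \left(-12\right) 12 - 2 = -144 - 2 = -146$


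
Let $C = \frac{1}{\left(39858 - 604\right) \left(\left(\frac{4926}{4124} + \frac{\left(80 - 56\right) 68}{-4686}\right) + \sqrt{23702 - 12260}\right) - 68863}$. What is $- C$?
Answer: $- \frac{5777945877370535}{2857576631571838308778478} - \frac{12725455036983667 \sqrt{11442}}{5715153263143676617556956} \approx -2.402 \cdot 10^{-7}$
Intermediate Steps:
$C = \frac{1}{- \frac{28702766740}{805211} + 39254 \sqrt{11442}}$ ($C = \frac{1}{39254 \left(\left(4926 \cdot \frac{1}{4124} + 24 \cdot 68 \left(- \frac{1}{4686}\right)\right) + \sqrt{11442}\right) - 68863} = \frac{1}{39254 \left(\left(\frac{2463}{2062} + 1632 \left(- \frac{1}{4686}\right)\right) + \sqrt{11442}\right) - 68863} = \frac{1}{39254 \left(\left(\frac{2463}{2062} - \frac{272}{781}\right) + \sqrt{11442}\right) - 68863} = \frac{1}{39254 \left(\frac{1362739}{1610422} + \sqrt{11442}\right) - 68863} = \frac{1}{\left(\frac{26746478353}{805211} + 39254 \sqrt{11442}\right) - 68863} = \frac{1}{- \frac{28702766740}{805211} + 39254 \sqrt{11442}} \approx 2.402 \cdot 10^{-7}$)
$- C = - (\frac{5777945877370535}{2857576631571838308778478} + \frac{12725455036983667 \sqrt{11442}}{5715153263143676617556956}) = - \frac{5777945877370535}{2857576631571838308778478} - \frac{12725455036983667 \sqrt{11442}}{5715153263143676617556956}$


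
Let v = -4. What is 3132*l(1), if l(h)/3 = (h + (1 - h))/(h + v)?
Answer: -3132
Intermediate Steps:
l(h) = 3/(-4 + h) (l(h) = 3*((h + (1 - h))/(h - 4)) = 3*(1/(-4 + h)) = 3/(-4 + h))
3132*l(1) = 3132*(3/(-4 + 1)) = 3132*(3/(-3)) = 3132*(3*(-⅓)) = 3132*(-1) = -3132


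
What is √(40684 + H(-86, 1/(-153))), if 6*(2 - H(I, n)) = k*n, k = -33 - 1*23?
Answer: √952417146/153 ≈ 201.71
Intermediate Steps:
k = -56 (k = -33 - 23 = -56)
H(I, n) = 2 + 28*n/3 (H(I, n) = 2 - (-28)*n/3 = 2 + 28*n/3)
√(40684 + H(-86, 1/(-153))) = √(40684 + (2 + 28*(1/(-153))/3)) = √(40684 + (2 + 28*(1*(-1/153))/3)) = √(40684 + (2 + (28/3)*(-1/153))) = √(40684 + (2 - 28/459)) = √(40684 + 890/459) = √(18674846/459) = √952417146/153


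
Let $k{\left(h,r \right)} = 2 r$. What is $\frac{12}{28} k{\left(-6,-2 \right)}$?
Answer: $- \frac{12}{7} \approx -1.7143$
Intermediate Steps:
$\frac{12}{28} k{\left(-6,-2 \right)} = \frac{12}{28} \cdot 2 \left(-2\right) = 12 \cdot \frac{1}{28} \left(-4\right) = \frac{3}{7} \left(-4\right) = - \frac{12}{7}$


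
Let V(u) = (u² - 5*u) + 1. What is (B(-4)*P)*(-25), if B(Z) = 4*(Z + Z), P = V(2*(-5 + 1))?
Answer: 84000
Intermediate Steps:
V(u) = 1 + u² - 5*u
P = 105 (P = 1 + (2*(-5 + 1))² - 10*(-5 + 1) = 1 + (2*(-4))² - 10*(-4) = 1 + (-8)² - 5*(-8) = 1 + 64 + 40 = 105)
B(Z) = 8*Z (B(Z) = 4*(2*Z) = 8*Z)
(B(-4)*P)*(-25) = ((8*(-4))*105)*(-25) = -32*105*(-25) = -3360*(-25) = 84000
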